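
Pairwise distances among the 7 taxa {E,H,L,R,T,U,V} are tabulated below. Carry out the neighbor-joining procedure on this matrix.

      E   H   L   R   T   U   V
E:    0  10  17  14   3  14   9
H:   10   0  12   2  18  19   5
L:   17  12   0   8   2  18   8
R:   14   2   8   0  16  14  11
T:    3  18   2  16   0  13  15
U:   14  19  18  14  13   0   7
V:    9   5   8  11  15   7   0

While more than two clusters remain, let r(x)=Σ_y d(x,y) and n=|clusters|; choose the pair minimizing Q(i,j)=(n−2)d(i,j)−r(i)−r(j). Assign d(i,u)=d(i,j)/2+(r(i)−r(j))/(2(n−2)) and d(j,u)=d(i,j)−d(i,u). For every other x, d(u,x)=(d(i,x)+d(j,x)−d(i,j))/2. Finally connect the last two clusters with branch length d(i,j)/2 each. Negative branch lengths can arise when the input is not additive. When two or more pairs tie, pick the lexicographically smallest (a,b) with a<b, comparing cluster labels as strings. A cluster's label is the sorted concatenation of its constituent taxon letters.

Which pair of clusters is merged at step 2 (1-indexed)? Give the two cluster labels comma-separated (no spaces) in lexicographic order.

step 1: merge (L,T) at d=2, Q=-122; branch lengths L→4/5, T→6/5; new cluster LT
  updated: d(E,LT)=9, d(H,LT)=14, d(LT,R)=11, d(LT,U)=29/2, d(LT,V)=21/2
step 2: merge (H,R) at d=2, Q=-94; branch lengths H→3/4, R→5/4; new cluster HR
  updated: d(E,HR)=11, d(HR,LT)=23/2, d(HR,U)=31/2, d(HR,V)=7
step 3: merge (U,V) at d=7, Q=-127/2; branch lengths U→77/12, V→7/12; new cluster UV
  updated: d(E,UV)=8, d(HR,UV)=31/4, d(LT,UV)=9
step 4: merge (E,LT) at d=9, Q=-79/2; branch lengths E→33/8, LT→39/8; new cluster ELT
  updated: d(ELT,HR)=27/4, d(ELT,UV)=4
step 5: merge (ELT,HR) at d=27/4, Q=-37/2; branch lengths ELT→3/2, HR→21/4; new cluster EHLRT
  updated: d(EHLRT,UV)=5/2
step 6: merge (EHLRT,UV) at d=5/2; branch lengths EHLRT→5/4, UV→5/4; new cluster EHLRTUV
final tree: (((E:33/8,(L:4/5,T:6/5):39/8):3/2,(H:3/4,R:5/4):21/4):5/4,(U:77/12,V:7/12):5/4)
total length: 117/4

H,R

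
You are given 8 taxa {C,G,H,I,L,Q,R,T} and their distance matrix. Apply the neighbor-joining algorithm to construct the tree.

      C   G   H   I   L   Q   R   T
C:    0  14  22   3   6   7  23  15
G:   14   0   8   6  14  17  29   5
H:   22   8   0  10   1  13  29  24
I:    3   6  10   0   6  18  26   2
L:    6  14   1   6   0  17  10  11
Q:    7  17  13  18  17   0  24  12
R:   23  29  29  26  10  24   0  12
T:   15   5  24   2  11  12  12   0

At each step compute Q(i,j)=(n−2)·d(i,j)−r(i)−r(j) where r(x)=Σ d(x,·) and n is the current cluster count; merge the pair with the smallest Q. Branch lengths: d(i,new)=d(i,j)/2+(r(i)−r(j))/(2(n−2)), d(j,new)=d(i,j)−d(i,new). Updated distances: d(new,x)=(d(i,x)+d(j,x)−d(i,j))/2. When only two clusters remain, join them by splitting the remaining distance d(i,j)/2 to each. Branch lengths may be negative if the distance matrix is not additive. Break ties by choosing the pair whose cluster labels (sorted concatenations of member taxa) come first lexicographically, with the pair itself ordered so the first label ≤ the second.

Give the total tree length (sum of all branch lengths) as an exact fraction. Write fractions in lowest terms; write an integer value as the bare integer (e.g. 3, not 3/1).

iteration 1: select H,L (d=1, Q=-166); attach at lengths (4, -3); label the merged cluster HL
  updated: d(C,HL)=27/2, d(G,HL)=21/2, d(HL,I)=15/2, d(HL,Q)=29/2, d(HL,R)=19, d(HL,T)=17
iteration 2: select R,T (d=12, Q=-136); attach at lengths (13, -1); label the merged cluster RT
  updated: d(C,RT)=13, d(G,RT)=11, d(HL,RT)=12, d(I,RT)=8, d(Q,RT)=12
iteration 3: select C,Q (d=7, Q=-91); attach at lengths (5/4, 23/4); label the merged cluster CQ
  updated: d(CQ,G)=12, d(CQ,HL)=21/2, d(CQ,I)=7, d(CQ,RT)=9
iteration 4: select CQ,RT (d=9, Q=-103/2); attach at lengths (17/4, 19/4); label the merged cluster CQRT
  updated: d(CQRT,G)=7, d(CQRT,HL)=27/4, d(CQRT,I)=3
iteration 5: select CQRT,HL (d=27/4, Q=-28); attach at lengths (11/8, 43/8); label the merged cluster CHLQRT
  updated: d(CHLQRT,G)=43/8, d(CHLQRT,I)=15/8
iteration 6: select CHLQRT,G (d=43/8, Q=-53/4); attach at lengths (5/8, 19/4); label the merged cluster CGHLQRT
  updated: d(CGHLQRT,I)=5/4
iteration 7: select CGHLQRT,I (d=5/4); attach at lengths (5/8, 5/8); label the merged cluster CGHILQRT
final tree: (((((C:5/4,Q:23/4):17/4,(R:13,T:-1):19/4):11/8,(H:4,L:-3):43/8):5/8,G:19/4):5/8,I:5/8)
total length: 339/8

339/8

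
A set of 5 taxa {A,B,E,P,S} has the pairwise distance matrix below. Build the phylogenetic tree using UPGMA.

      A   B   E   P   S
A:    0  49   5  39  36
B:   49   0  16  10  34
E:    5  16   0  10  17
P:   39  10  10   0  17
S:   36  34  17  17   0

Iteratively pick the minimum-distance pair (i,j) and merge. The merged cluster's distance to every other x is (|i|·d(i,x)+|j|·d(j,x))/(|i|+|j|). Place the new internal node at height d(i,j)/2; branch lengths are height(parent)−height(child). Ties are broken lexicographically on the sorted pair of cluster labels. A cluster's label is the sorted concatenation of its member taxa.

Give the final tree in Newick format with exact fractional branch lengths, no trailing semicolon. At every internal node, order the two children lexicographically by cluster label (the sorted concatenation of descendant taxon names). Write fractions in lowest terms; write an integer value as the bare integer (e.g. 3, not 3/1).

iteration 1: select A,E (d=5); attach at lengths (5/2, 5/2); label the merged cluster AE
  updated: d(AE,B)=65/2, d(AE,P)=49/2, d(AE,S)=53/2
iteration 2: select B,P (d=10); attach at lengths (5, 5); label the merged cluster BP
  updated: d(AE,BP)=57/2, d(BP,S)=51/2
iteration 3: select BP,S (d=51/2); attach at lengths (31/4, 51/4); label the merged cluster BPS
  updated: d(AE,BPS)=167/6
iteration 4: select AE,BPS (d=167/6); attach at lengths (137/12, 7/6); label the merged cluster ABEPS
final tree: ((A:5/2,E:5/2):137/12,((B:5,P:5):31/4,S:51/4):7/6)
total length: 577/12

((A:5/2,E:5/2):137/12,((B:5,P:5):31/4,S:51/4):7/6)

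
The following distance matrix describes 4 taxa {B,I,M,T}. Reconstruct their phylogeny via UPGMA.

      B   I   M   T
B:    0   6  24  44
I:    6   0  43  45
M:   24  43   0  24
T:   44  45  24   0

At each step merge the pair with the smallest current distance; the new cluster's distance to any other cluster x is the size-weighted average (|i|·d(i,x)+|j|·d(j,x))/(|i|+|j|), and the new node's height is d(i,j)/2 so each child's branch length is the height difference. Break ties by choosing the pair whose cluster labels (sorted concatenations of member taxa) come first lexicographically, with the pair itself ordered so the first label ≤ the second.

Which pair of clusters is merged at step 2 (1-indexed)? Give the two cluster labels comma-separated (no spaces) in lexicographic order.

M,T

1. join B+I (d=6) ⇒ BI; edges |B|=3, |I|=3
  updated: d(BI,M)=67/2, d(BI,T)=89/2
2. join M+T (d=24) ⇒ MT; edges |M|=12, |T|=12
  updated: d(BI,MT)=39
3. join BI+MT (d=39) ⇒ BIMT; edges |BI|=33/2, |MT|=15/2
final tree: ((B:3,I:3):33/2,(M:12,T:12):15/2)
total length: 54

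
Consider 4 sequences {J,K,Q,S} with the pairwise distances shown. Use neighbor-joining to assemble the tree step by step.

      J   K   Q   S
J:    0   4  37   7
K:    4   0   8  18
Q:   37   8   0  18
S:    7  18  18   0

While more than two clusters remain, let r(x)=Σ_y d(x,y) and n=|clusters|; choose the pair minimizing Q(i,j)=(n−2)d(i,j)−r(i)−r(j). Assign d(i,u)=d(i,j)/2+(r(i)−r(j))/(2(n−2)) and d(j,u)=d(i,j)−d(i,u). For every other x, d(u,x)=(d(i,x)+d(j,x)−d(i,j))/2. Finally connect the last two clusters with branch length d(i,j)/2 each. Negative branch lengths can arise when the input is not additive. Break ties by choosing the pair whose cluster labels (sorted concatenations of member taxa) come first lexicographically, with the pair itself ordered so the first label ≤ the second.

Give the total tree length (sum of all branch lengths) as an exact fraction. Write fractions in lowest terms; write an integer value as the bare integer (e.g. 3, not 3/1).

107/4

step 1: merge (J,S) at d=7, Q=-77; branch lengths J→19/4, S→9/4; new cluster JS
  updated: d(JS,K)=15/2, d(JS,Q)=24
step 2: merge (JS,K) at d=15/2, Q=-79/2; branch lengths JS→47/4, K→-17/4; new cluster JKS
  updated: d(JKS,Q)=49/4
step 3: merge (JKS,Q) at d=49/4; branch lengths JKS→49/8, Q→49/8; new cluster JKQS
final tree: (((J:19/4,S:9/4):47/4,K:-17/4):49/8,Q:49/8)
total length: 107/4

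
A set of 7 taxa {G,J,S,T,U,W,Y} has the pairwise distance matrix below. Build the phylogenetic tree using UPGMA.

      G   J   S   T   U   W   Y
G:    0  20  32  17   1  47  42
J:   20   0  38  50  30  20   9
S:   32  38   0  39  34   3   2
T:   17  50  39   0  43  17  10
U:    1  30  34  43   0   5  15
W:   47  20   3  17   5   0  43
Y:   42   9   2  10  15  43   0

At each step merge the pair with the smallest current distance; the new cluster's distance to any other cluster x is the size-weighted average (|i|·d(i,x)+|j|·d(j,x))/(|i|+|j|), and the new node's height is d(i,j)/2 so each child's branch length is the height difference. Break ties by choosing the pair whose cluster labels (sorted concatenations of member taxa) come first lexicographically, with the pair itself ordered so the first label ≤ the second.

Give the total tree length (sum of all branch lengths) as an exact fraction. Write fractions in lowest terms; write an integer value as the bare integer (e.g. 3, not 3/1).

iteration 1: select G,U (d=1); attach at lengths (1/2, 1/2); label the merged cluster GU
  updated: d(GU,J)=25, d(GU,S)=33, d(GU,T)=30, d(GU,W)=26, d(GU,Y)=57/2
iteration 2: select S,Y (d=2); attach at lengths (1, 1); label the merged cluster SY
  updated: d(GU,SY)=123/4, d(J,SY)=47/2, d(SY,T)=49/2, d(SY,W)=23
iteration 3: select T,W (d=17); attach at lengths (17/2, 17/2); label the merged cluster TW
  updated: d(GU,TW)=28, d(J,TW)=35, d(SY,TW)=95/4
iteration 4: select J,SY (d=47/2); attach at lengths (47/4, 43/4); label the merged cluster JSY
  updated: d(GU,JSY)=173/6, d(JSY,TW)=55/2
iteration 5: select JSY,TW (d=55/2); attach at lengths (2, 21/4); label the merged cluster JSTWY
  updated: d(GU,JSTWY)=57/2
iteration 6: select GU,JSTWY (d=57/2); attach at lengths (55/4, 1/2); label the merged cluster GJSTUWY
final tree: ((G:1/2,U:1/2):55/4,((J:47/4,(S:1,Y:1):43/4):2,(T:17/2,W:17/2):21/4):1/2)
total length: 64

64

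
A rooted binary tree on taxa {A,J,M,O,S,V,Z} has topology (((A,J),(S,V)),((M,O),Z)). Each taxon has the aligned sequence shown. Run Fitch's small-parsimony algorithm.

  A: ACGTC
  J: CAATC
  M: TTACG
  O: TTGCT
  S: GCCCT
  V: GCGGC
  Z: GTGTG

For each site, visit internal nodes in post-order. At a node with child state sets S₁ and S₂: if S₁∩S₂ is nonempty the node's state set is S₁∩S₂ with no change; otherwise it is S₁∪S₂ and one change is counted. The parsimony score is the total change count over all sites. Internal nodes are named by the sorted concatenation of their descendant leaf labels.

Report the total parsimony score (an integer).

14

[col 0] AJ: children A:{A}, J:{C} ∪→ {A,C}; cost 1
[col 0] SV: children S:{G}, V:{G} ∩→ {G}; cost 0
[col 0] AJSV: children AJ:{A,C}, SV:{G} ∪→ {A,C,G}; cost 1
[col 0] MO: children M:{T}, O:{T} ∩→ {T}; cost 0
[col 0] MOZ: children MO:{T}, Z:{G} ∪→ {G,T}; cost 1
[col 0] AJMOSVZ: children AJSV:{A,C,G}, MOZ:{G,T} ∩→ {G}; cost 0
[col 1] AJ: children A:{C}, J:{A} ∪→ {A,C}; cost 1
[col 1] SV: children S:{C}, V:{C} ∩→ {C}; cost 0
[col 1] AJSV: children AJ:{A,C}, SV:{C} ∩→ {C}; cost 0
[col 1] MO: children M:{T}, O:{T} ∩→ {T}; cost 0
[col 1] MOZ: children MO:{T}, Z:{T} ∩→ {T}; cost 0
[col 1] AJMOSVZ: children AJSV:{C}, MOZ:{T} ∪→ {C,T}; cost 1
[col 2] AJ: children A:{G}, J:{A} ∪→ {A,G}; cost 1
[col 2] SV: children S:{C}, V:{G} ∪→ {C,G}; cost 1
[col 2] AJSV: children AJ:{A,G}, SV:{C,G} ∩→ {G}; cost 0
[col 2] MO: children M:{A}, O:{G} ∪→ {A,G}; cost 1
[col 2] MOZ: children MO:{A,G}, Z:{G} ∩→ {G}; cost 0
[col 2] AJMOSVZ: children AJSV:{G}, MOZ:{G} ∩→ {G}; cost 0
[col 3] AJ: children A:{T}, J:{T} ∩→ {T}; cost 0
[col 3] SV: children S:{C}, V:{G} ∪→ {C,G}; cost 1
[col 3] AJSV: children AJ:{T}, SV:{C,G} ∪→ {C,G,T}; cost 1
[col 3] MO: children M:{C}, O:{C} ∩→ {C}; cost 0
[col 3] MOZ: children MO:{C}, Z:{T} ∪→ {C,T}; cost 1
[col 3] AJMOSVZ: children AJSV:{C,G,T}, MOZ:{C,T} ∩→ {C,T}; cost 0
[col 4] AJ: children A:{C}, J:{C} ∩→ {C}; cost 0
[col 4] SV: children S:{T}, V:{C} ∪→ {C,T}; cost 1
[col 4] AJSV: children AJ:{C}, SV:{C,T} ∩→ {C}; cost 0
[col 4] MO: children M:{G}, O:{T} ∪→ {G,T}; cost 1
[col 4] MOZ: children MO:{G,T}, Z:{G} ∩→ {G}; cost 0
[col 4] AJMOSVZ: children AJSV:{C}, MOZ:{G} ∪→ {C,G}; cost 1
per-site changes: [3, 2, 3, 3, 3]; total = 14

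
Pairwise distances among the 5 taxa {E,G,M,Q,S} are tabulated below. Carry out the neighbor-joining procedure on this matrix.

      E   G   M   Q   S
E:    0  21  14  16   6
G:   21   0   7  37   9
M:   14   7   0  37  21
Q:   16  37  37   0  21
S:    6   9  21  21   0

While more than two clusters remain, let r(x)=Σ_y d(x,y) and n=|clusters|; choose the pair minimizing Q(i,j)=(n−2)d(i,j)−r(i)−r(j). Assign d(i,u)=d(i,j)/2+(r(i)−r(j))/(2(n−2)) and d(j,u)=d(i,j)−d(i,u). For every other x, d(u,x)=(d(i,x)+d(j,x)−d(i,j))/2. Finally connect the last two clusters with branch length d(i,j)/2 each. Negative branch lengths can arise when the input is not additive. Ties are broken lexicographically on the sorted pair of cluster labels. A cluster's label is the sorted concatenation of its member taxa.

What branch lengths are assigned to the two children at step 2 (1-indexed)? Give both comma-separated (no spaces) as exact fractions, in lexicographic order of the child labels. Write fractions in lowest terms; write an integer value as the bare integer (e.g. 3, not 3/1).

-5/8,133/8

step 1: merge (G,M) at d=7, Q=-132; branch lengths G→8/3, M→13/3; new cluster GM
  updated: d(E,GM)=14, d(GM,Q)=67/2, d(GM,S)=23/2
step 2: merge (E,Q) at d=16, Q=-149/2; branch lengths E→-5/8, Q→133/8; new cluster EQ
  updated: d(EQ,GM)=63/4, d(EQ,S)=11/2
step 3: merge (EQ,GM) at d=63/4, Q=-131/4; branch lengths EQ→39/8, GM→87/8; new cluster EGMQ
  updated: d(EGMQ,S)=5/8
step 4: merge (EGMQ,S) at d=5/8; branch lengths EGMQ→5/16, S→5/16; new cluster EGMQS
final tree: (((E:-5/8,Q:133/8):39/8,(G:8/3,M:13/3):87/8):5/16,S:5/16)
total length: 315/8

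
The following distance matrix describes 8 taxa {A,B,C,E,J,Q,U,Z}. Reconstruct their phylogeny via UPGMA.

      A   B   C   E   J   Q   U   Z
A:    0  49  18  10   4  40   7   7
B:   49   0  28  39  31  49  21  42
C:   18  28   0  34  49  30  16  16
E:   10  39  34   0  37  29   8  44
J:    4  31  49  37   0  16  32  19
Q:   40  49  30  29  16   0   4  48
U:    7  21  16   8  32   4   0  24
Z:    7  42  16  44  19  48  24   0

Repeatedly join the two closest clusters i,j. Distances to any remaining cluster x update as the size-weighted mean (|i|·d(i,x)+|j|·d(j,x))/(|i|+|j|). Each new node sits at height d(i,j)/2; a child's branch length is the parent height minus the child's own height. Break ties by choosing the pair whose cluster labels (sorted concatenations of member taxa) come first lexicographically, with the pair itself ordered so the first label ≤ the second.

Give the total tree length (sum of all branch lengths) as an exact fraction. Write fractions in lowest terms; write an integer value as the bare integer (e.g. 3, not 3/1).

1. join A+J (d=4) ⇒ AJ; edges |A|=2, |J|=2
  updated: d(AJ,B)=40, d(AJ,C)=67/2, d(AJ,E)=47/2, d(AJ,Q)=28, d(AJ,U)=39/2, d(AJ,Z)=13
2. join Q+U (d=4) ⇒ QU; edges |Q|=2, |U|=2
  updated: d(AJ,QU)=95/4, d(B,QU)=35, d(C,QU)=23, d(E,QU)=37/2, d(QU,Z)=36
3. join AJ+Z (d=13) ⇒ AJZ; edges |AJ|=9/2, |Z|=13/2
  updated: d(AJZ,B)=122/3, d(AJZ,C)=83/3, d(AJZ,E)=91/3, d(AJZ,QU)=167/6
4. join E+QU (d=37/2) ⇒ EQU; edges |E|=37/4, |QU|=29/4
  updated: d(AJZ,EQU)=86/3, d(B,EQU)=109/3, d(C,EQU)=80/3
5. join C+EQU (d=80/3) ⇒ CEQU; edges |C|=40/3, |EQU|=49/12
  updated: d(AJZ,CEQU)=341/12, d(B,CEQU)=137/4
6. join AJZ+CEQU (d=341/12) ⇒ ACEJQUZ; edges |AJZ|=185/24, |CEQU|=7/8
  updated: d(ACEJQUZ,B)=37
7. join ACEJQUZ+B (d=37) ⇒ ABCEJQUZ; edges |ACEJQUZ|=103/24, |B|=37/2
final tree: ((((A:2,J:2):9/2,Z:13/2):185/24,(C:40/3,(E:37/4,(Q:2,U:2):29/4):49/12):7/8):103/24,B:37/2)
total length: 2023/24

2023/24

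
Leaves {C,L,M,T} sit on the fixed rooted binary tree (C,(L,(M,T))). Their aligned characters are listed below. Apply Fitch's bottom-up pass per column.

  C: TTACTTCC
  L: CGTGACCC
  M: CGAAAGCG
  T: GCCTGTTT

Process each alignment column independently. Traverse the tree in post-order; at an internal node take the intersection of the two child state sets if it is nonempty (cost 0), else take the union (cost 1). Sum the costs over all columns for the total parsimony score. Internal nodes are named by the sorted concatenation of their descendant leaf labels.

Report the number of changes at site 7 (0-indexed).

[col 0] MT: children M:{C}, T:{G} ∪→ {C,G}; cost 1
[col 0] LMT: children L:{C}, MT:{C,G} ∩→ {C}; cost 0
[col 0] CLMT: children C:{T}, LMT:{C} ∪→ {C,T}; cost 1
[col 1] MT: children M:{G}, T:{C} ∪→ {C,G}; cost 1
[col 1] LMT: children L:{G}, MT:{C,G} ∩→ {G}; cost 0
[col 1] CLMT: children C:{T}, LMT:{G} ∪→ {G,T}; cost 1
[col 2] MT: children M:{A}, T:{C} ∪→ {A,C}; cost 1
[col 2] LMT: children L:{T}, MT:{A,C} ∪→ {A,C,T}; cost 1
[col 2] CLMT: children C:{A}, LMT:{A,C,T} ∩→ {A}; cost 0
[col 3] MT: children M:{A}, T:{T} ∪→ {A,T}; cost 1
[col 3] LMT: children L:{G}, MT:{A,T} ∪→ {A,G,T}; cost 1
[col 3] CLMT: children C:{C}, LMT:{A,G,T} ∪→ {A,C,G,T}; cost 1
[col 4] MT: children M:{A}, T:{G} ∪→ {A,G}; cost 1
[col 4] LMT: children L:{A}, MT:{A,G} ∩→ {A}; cost 0
[col 4] CLMT: children C:{T}, LMT:{A} ∪→ {A,T}; cost 1
[col 5] MT: children M:{G}, T:{T} ∪→ {G,T}; cost 1
[col 5] LMT: children L:{C}, MT:{G,T} ∪→ {C,G,T}; cost 1
[col 5] CLMT: children C:{T}, LMT:{C,G,T} ∩→ {T}; cost 0
[col 6] MT: children M:{C}, T:{T} ∪→ {C,T}; cost 1
[col 6] LMT: children L:{C}, MT:{C,T} ∩→ {C}; cost 0
[col 6] CLMT: children C:{C}, LMT:{C} ∩→ {C}; cost 0
[col 7] MT: children M:{G}, T:{T} ∪→ {G,T}; cost 1
[col 7] LMT: children L:{C}, MT:{G,T} ∪→ {C,G,T}; cost 1
[col 7] CLMT: children C:{C}, LMT:{C,G,T} ∩→ {C}; cost 0
per-site changes: [2, 2, 2, 3, 2, 2, 1, 2]; total = 16

2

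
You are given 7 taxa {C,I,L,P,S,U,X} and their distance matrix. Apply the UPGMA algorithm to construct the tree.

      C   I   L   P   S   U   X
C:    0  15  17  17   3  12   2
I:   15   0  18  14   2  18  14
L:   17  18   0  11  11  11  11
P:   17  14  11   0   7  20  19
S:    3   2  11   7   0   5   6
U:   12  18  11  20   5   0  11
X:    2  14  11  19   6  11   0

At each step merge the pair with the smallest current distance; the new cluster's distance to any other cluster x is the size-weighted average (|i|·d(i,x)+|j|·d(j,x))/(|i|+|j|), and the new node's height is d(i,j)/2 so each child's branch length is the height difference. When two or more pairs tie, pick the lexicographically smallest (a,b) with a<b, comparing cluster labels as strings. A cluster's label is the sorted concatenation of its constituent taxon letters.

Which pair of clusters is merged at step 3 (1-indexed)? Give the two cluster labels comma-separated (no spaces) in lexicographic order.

CX,IS

step 1: merge (C,X) at d=2; branch lengths C→1, X→1; new cluster CX
  updated: d(CX,I)=29/2, d(CX,L)=14, d(CX,P)=18, d(CX,S)=9/2, d(CX,U)=23/2
step 2: merge (I,S) at d=2; branch lengths I→1, S→1; new cluster IS
  updated: d(CX,IS)=19/2, d(IS,L)=29/2, d(IS,P)=21/2, d(IS,U)=23/2
step 3: merge (CX,IS) at d=19/2; branch lengths CX→15/4, IS→15/4; new cluster CISX
  updated: d(CISX,L)=57/4, d(CISX,P)=57/4, d(CISX,U)=23/2
step 4: merge (L,P) at d=11; branch lengths L→11/2, P→11/2; new cluster LP
  updated: d(CISX,LP)=57/4, d(LP,U)=31/2
step 5: merge (CISX,U) at d=23/2; branch lengths CISX→1, U→23/4; new cluster CISUX
  updated: d(CISUX,LP)=29/2
step 6: merge (CISUX,LP) at d=29/2; branch lengths CISUX→3/2, LP→7/4; new cluster CILPSUX
final tree: ((((C:1,X:1):15/4,(I:1,S:1):15/4):1,U:23/4):3/2,(L:11/2,P:11/2):7/4)
total length: 65/2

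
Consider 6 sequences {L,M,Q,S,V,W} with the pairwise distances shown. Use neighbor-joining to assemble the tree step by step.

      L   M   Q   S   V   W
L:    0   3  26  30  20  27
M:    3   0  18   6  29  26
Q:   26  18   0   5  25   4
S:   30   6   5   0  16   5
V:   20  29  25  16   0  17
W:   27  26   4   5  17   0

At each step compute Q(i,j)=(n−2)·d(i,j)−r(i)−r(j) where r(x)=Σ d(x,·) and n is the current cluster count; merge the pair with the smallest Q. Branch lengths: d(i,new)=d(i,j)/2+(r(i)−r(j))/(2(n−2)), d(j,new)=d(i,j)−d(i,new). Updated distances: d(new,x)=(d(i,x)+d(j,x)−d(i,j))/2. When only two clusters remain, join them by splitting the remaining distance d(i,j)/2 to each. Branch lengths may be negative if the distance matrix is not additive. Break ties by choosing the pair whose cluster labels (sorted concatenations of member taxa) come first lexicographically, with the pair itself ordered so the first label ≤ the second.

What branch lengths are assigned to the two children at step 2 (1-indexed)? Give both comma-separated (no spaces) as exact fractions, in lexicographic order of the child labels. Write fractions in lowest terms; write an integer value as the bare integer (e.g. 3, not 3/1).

73/6,65/6

1. join L+M (d=3, Q=-176) ⇒ LM; edges |L|=9/2, |M|=-3/2
  updated: d(LM,Q)=41/2, d(LM,S)=33/2, d(LM,V)=23, d(LM,W)=25
2. join LM+V (d=23, Q=-97) ⇒ LMV; edges |LM|=73/6, |V|=65/6
  updated: d(LMV,Q)=45/4, d(LMV,S)=19/4, d(LMV,W)=19/2
3. join LMV+S (d=19/4, Q=-123/4) ⇒ LMSV; edges |LMV|=81/16, |S|=-5/16
  updated: d(LMSV,Q)=23/4, d(LMSV,W)=39/8
4. join LMSV+Q (d=23/4, Q=-117/8) ⇒ LMQSV; edges |LMSV|=53/16, |Q|=39/16
  updated: d(LMQSV,W)=25/16
5. join LMQSV+W (d=25/16) ⇒ LMQSVW; edges |LMQSV|=25/32, |W|=25/32
final tree: (((((L:9/2,M:-3/2):73/6,V:65/6):81/16,S:-5/16):53/16,Q:39/16):25/32,W:25/32)
total length: 609/16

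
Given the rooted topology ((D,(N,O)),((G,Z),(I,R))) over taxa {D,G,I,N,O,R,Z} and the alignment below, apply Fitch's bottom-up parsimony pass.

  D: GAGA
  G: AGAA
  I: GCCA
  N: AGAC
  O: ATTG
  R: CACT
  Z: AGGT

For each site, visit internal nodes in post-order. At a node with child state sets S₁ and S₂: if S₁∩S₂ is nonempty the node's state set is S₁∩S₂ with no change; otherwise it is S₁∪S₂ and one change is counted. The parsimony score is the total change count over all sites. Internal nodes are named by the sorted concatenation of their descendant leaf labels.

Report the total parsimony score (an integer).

15

site 0, node NO: N={A} ∩ O={A} → {A} (+0)
site 0, node DNO: D={G} ∪ NO={A} → {A,G} (+1)
site 0, node GZ: G={A} ∩ Z={A} → {A} (+0)
site 0, node IR: I={G} ∪ R={C} → {C,G} (+1)
site 0, node GIRZ: GZ={A} ∪ IR={C,G} → {A,C,G} (+1)
site 0, node DGINORZ: DNO={A,G} ∩ GIRZ={A,C,G} → {A,G} (+0)
site 1, node NO: N={G} ∪ O={T} → {G,T} (+1)
site 1, node DNO: D={A} ∪ NO={G,T} → {A,G,T} (+1)
site 1, node GZ: G={G} ∩ Z={G} → {G} (+0)
site 1, node IR: I={C} ∪ R={A} → {A,C} (+1)
site 1, node GIRZ: GZ={G} ∪ IR={A,C} → {A,C,G} (+1)
site 1, node DGINORZ: DNO={A,G,T} ∩ GIRZ={A,C,G} → {A,G} (+0)
site 2, node NO: N={A} ∪ O={T} → {A,T} (+1)
site 2, node DNO: D={G} ∪ NO={A,T} → {A,G,T} (+1)
site 2, node GZ: G={A} ∪ Z={G} → {A,G} (+1)
site 2, node IR: I={C} ∩ R={C} → {C} (+0)
site 2, node GIRZ: GZ={A,G} ∪ IR={C} → {A,C,G} (+1)
site 2, node DGINORZ: DNO={A,G,T} ∩ GIRZ={A,C,G} → {A,G} (+0)
site 3, node NO: N={C} ∪ O={G} → {C,G} (+1)
site 3, node DNO: D={A} ∪ NO={C,G} → {A,C,G} (+1)
site 3, node GZ: G={A} ∪ Z={T} → {A,T} (+1)
site 3, node IR: I={A} ∪ R={T} → {A,T} (+1)
site 3, node GIRZ: GZ={A,T} ∩ IR={A,T} → {A,T} (+0)
site 3, node DGINORZ: DNO={A,C,G} ∩ GIRZ={A,T} → {A} (+0)
per-site changes: [3, 4, 4, 4]; total = 15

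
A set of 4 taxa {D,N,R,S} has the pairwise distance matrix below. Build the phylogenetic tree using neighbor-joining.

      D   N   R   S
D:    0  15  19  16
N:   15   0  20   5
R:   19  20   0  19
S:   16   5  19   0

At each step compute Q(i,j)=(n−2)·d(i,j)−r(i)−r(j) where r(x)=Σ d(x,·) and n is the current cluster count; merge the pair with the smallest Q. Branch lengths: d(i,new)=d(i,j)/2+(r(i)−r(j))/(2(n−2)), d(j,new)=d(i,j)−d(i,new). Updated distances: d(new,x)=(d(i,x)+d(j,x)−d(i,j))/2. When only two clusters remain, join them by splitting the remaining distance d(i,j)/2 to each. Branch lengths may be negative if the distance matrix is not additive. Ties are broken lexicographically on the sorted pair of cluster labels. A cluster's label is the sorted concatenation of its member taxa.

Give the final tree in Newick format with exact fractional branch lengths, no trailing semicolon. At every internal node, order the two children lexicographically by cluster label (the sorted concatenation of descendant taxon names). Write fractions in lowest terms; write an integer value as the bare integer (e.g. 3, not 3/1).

step 1: merge (D,R) at d=19, Q=-70; branch lengths D→15/2, R→23/2; new cluster DR
  updated: d(DR,N)=8, d(DR,S)=8
step 2: merge (DR,N) at d=8, Q=-21; branch lengths DR→11/2, N→5/2; new cluster DNR
  updated: d(DNR,S)=5/2
step 3: merge (DNR,S) at d=5/2; branch lengths DNR→5/4, S→5/4; new cluster DNRS
final tree: (((D:15/2,R:23/2):11/2,N:5/2):5/4,S:5/4)
total length: 59/2

(((D:15/2,R:23/2):11/2,N:5/2):5/4,S:5/4)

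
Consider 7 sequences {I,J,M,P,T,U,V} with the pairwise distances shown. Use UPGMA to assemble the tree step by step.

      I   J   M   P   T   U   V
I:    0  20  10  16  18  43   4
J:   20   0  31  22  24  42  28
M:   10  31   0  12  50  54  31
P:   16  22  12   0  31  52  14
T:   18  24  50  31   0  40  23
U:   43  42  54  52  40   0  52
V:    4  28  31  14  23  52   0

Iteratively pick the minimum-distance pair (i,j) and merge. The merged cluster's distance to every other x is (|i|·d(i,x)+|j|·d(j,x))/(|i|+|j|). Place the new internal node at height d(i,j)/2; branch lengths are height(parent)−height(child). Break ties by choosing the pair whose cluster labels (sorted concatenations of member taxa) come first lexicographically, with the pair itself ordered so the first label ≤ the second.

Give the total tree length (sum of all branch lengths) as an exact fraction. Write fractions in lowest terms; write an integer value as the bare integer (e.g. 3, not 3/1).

4319/48

1. join I+V (d=4) ⇒ IV; edges |I|=2, |V|=2
  updated: d(IV,J)=24, d(IV,M)=41/2, d(IV,P)=15, d(IV,T)=41/2, d(IV,U)=95/2
2. join M+P (d=12) ⇒ MP; edges |M|=6, |P|=6
  updated: d(IV,MP)=71/4, d(J,MP)=53/2, d(MP,T)=81/2, d(MP,U)=53
3. join IV+MP (d=71/4) ⇒ IMPV; edges |IV|=55/8, |MP|=23/8
  updated: d(IMPV,J)=101/4, d(IMPV,T)=61/2, d(IMPV,U)=201/4
4. join J+T (d=24) ⇒ JT; edges |J|=12, |T|=12
  updated: d(IMPV,JT)=223/8, d(JT,U)=41
5. join IMPV+JT (d=223/8) ⇒ IJMPTV; edges |IMPV|=81/16, |JT|=31/16
  updated: d(IJMPTV,U)=283/6
6. join IJMPTV+U (d=283/6) ⇒ IJMPTUV; edges |IJMPTV|=463/48, |U|=283/12
final tree: ((((I:2,V:2):55/8,(M:6,P:6):23/8):81/16,(J:12,T:12):31/16):463/48,U:283/12)
total length: 4319/48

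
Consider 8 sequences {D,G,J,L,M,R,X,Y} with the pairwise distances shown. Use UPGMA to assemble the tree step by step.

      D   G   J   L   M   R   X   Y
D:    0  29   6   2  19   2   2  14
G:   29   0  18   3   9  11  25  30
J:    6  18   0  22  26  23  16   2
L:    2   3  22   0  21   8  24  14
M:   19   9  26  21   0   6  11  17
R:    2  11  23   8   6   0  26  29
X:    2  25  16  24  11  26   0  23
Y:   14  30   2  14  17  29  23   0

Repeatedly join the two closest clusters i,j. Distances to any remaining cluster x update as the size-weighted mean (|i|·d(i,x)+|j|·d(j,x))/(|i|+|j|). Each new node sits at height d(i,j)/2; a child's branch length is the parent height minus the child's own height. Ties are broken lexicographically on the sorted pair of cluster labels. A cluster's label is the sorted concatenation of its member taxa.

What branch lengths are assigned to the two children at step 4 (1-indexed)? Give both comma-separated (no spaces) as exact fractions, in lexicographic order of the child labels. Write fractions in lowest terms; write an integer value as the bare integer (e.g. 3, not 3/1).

1. join D+L (d=2) ⇒ DL; edges |D|=1, |L|=1
  updated: d(DL,G)=16, d(DL,J)=14, d(DL,M)=20, d(DL,R)=5, d(DL,X)=13, d(DL,Y)=14
2. join J+Y (d=2) ⇒ JY; edges |J|=1, |Y|=1
  updated: d(DL,JY)=14, d(G,JY)=24, d(JY,M)=43/2, d(JY,R)=26, d(JY,X)=39/2
3. join DL+R (d=5) ⇒ DLR; edges |DL|=3/2, |R|=5/2
  updated: d(DLR,G)=43/3, d(DLR,JY)=18, d(DLR,M)=46/3, d(DLR,X)=52/3
4. join G+M (d=9) ⇒ GM; edges |G|=9/2, |M|=9/2
  updated: d(DLR,GM)=89/6, d(GM,JY)=91/4, d(GM,X)=18
5. join DLR+GM (d=89/6) ⇒ DGLMR; edges |DLR|=59/12, |GM|=35/12
  updated: d(DGLMR,JY)=199/10, d(DGLMR,X)=88/5
6. join DGLMR+X (d=88/5) ⇒ DGLMRX; edges |DGLMR|=83/60, |X|=44/5
  updated: d(DGLMRX,JY)=119/6
7. join DGLMRX+JY (d=119/6) ⇒ DGJLMRXY; edges |DGLMRX|=67/60, |JY|=107/12
final tree: (((((D:1,L:1):3/2,R:5/2):59/12,(G:9/2,M:9/2):35/12):83/60,X:44/5):67/60,(J:1,Y:1):107/12)
total length: 901/20

9/2,9/2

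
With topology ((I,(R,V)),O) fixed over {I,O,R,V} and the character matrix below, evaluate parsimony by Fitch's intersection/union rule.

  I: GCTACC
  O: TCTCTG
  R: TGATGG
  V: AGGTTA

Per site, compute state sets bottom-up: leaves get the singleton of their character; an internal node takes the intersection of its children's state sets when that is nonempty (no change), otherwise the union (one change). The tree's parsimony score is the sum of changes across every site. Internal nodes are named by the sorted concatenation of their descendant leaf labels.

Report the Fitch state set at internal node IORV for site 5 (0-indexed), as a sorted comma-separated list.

G

site 0, node RV: R={T} ∪ V={A} → {A,T} (+1)
site 0, node IRV: I={G} ∪ RV={A,T} → {A,G,T} (+1)
site 0, node IORV: IRV={A,G,T} ∩ O={T} → {T} (+0)
site 1, node RV: R={G} ∩ V={G} → {G} (+0)
site 1, node IRV: I={C} ∪ RV={G} → {C,G} (+1)
site 1, node IORV: IRV={C,G} ∩ O={C} → {C} (+0)
site 2, node RV: R={A} ∪ V={G} → {A,G} (+1)
site 2, node IRV: I={T} ∪ RV={A,G} → {A,G,T} (+1)
site 2, node IORV: IRV={A,G,T} ∩ O={T} → {T} (+0)
site 3, node RV: R={T} ∩ V={T} → {T} (+0)
site 3, node IRV: I={A} ∪ RV={T} → {A,T} (+1)
site 3, node IORV: IRV={A,T} ∪ O={C} → {A,C,T} (+1)
site 4, node RV: R={G} ∪ V={T} → {G,T} (+1)
site 4, node IRV: I={C} ∪ RV={G,T} → {C,G,T} (+1)
site 4, node IORV: IRV={C,G,T} ∩ O={T} → {T} (+0)
site 5, node RV: R={G} ∪ V={A} → {A,G} (+1)
site 5, node IRV: I={C} ∪ RV={A,G} → {A,C,G} (+1)
site 5, node IORV: IRV={A,C,G} ∩ O={G} → {G} (+0)
per-site changes: [2, 1, 2, 2, 2, 2]; total = 11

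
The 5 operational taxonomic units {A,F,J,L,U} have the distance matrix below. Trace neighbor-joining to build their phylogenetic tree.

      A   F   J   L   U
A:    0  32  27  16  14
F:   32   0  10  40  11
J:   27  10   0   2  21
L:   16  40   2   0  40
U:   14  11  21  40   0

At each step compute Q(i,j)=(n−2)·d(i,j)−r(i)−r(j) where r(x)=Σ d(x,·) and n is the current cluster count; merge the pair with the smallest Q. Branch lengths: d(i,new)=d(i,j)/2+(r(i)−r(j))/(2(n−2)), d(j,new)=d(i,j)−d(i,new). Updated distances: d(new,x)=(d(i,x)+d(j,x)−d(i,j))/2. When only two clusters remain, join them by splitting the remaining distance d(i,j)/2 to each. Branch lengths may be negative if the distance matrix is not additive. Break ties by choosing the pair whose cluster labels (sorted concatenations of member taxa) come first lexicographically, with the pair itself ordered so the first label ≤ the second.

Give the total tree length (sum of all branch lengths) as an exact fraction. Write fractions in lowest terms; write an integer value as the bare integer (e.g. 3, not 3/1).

341/8

1. join J+L (d=2, Q=-152) ⇒ JL; edges |J|=-16/3, |L|=22/3
  updated: d(A,JL)=41/2, d(F,JL)=24, d(JL,U)=59/2
2. join A+JL (d=41/2, Q=-199/2) ⇒ AJL; edges |A|=67/8, |JL|=97/8
  updated: d(AJL,F)=71/4, d(AJL,U)=23/2
3. join AJL+F (d=71/4, Q=-161/4) ⇒ AFJL; edges |AJL|=73/8, |F|=69/8
  updated: d(AFJL,U)=19/8
4. join AFJL+U (d=19/8) ⇒ AFJLU; edges |AFJL|=19/16, |U|=19/16
final tree: (((A:67/8,(J:-16/3,L:22/3):97/8):73/8,F:69/8):19/16,U:19/16)
total length: 341/8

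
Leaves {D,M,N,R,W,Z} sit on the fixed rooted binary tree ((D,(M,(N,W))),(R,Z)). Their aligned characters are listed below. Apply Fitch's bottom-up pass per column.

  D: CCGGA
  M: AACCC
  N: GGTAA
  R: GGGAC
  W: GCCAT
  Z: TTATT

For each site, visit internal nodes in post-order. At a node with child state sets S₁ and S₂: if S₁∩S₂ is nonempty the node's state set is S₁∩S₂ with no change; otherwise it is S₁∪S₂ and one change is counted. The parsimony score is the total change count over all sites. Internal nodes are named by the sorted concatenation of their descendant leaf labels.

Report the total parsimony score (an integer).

NW@0: {G} ∩ {G} = {G} (intersection, +0)
MNW@0: {A} ∪ {G} = {A,G} (union, +1)
DMNW@0: {C} ∪ {A,G} = {A,C,G} (union, +1)
RZ@0: {G} ∪ {T} = {G,T} (union, +1)
DMNRWZ@0: {A,C,G} ∩ {G,T} = {G} (intersection, +0)
NW@1: {G} ∪ {C} = {C,G} (union, +1)
MNW@1: {A} ∪ {C,G} = {A,C,G} (union, +1)
DMNW@1: {C} ∩ {A,C,G} = {C} (intersection, +0)
RZ@1: {G} ∪ {T} = {G,T} (union, +1)
DMNRWZ@1: {C} ∪ {G,T} = {C,G,T} (union, +1)
NW@2: {T} ∪ {C} = {C,T} (union, +1)
MNW@2: {C} ∩ {C,T} = {C} (intersection, +0)
DMNW@2: {G} ∪ {C} = {C,G} (union, +1)
RZ@2: {G} ∪ {A} = {A,G} (union, +1)
DMNRWZ@2: {C,G} ∩ {A,G} = {G} (intersection, +0)
NW@3: {A} ∩ {A} = {A} (intersection, +0)
MNW@3: {C} ∪ {A} = {A,C} (union, +1)
DMNW@3: {G} ∪ {A,C} = {A,C,G} (union, +1)
RZ@3: {A} ∪ {T} = {A,T} (union, +1)
DMNRWZ@3: {A,C,G} ∩ {A,T} = {A} (intersection, +0)
NW@4: {A} ∪ {T} = {A,T} (union, +1)
MNW@4: {C} ∪ {A,T} = {A,C,T} (union, +1)
DMNW@4: {A} ∩ {A,C,T} = {A} (intersection, +0)
RZ@4: {C} ∪ {T} = {C,T} (union, +1)
DMNRWZ@4: {A} ∪ {C,T} = {A,C,T} (union, +1)
per-site changes: [3, 4, 3, 3, 4]; total = 17

17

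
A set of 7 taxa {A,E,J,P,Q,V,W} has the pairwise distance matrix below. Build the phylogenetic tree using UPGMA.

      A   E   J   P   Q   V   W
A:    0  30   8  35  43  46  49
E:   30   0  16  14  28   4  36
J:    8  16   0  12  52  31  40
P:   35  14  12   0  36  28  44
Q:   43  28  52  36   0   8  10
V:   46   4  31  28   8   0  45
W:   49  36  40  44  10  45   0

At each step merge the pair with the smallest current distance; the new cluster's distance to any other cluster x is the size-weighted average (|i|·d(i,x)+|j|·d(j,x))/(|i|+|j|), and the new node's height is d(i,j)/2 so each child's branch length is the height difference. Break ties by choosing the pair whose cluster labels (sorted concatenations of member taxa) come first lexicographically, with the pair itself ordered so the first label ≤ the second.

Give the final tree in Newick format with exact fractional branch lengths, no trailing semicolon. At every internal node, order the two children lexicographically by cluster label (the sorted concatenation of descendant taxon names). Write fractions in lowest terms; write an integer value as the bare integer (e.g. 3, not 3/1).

(((A:4,J:4):61/6,((E:2,V:2):17/2,P:21/2):11/3):293/60,(Q:5,W:5):281/20)

iteration 1: select E,V (d=4); attach at lengths (2, 2); label the merged cluster EV
  updated: d(A,EV)=38, d(EV,J)=47/2, d(EV,P)=21, d(EV,Q)=18, d(EV,W)=81/2
iteration 2: select A,J (d=8); attach at lengths (4, 4); label the merged cluster AJ
  updated: d(AJ,EV)=123/4, d(AJ,P)=47/2, d(AJ,Q)=95/2, d(AJ,W)=89/2
iteration 3: select Q,W (d=10); attach at lengths (5, 5); label the merged cluster QW
  updated: d(AJ,QW)=46, d(EV,QW)=117/4, d(P,QW)=40
iteration 4: select EV,P (d=21); attach at lengths (17/2, 21/2); label the merged cluster EPV
  updated: d(AJ,EPV)=85/3, d(EPV,QW)=197/6
iteration 5: select AJ,EPV (d=85/3); attach at lengths (61/6, 11/3); label the merged cluster AEJPV
  updated: d(AEJPV,QW)=381/10
iteration 6: select AEJPV,QW (d=381/10); attach at lengths (293/60, 281/20); label the merged cluster AEJPQVW
final tree: (((A:4,J:4):61/6,((E:2,V:2):17/2,P:21/2):11/3):293/60,(Q:5,W:5):281/20)
total length: 2213/30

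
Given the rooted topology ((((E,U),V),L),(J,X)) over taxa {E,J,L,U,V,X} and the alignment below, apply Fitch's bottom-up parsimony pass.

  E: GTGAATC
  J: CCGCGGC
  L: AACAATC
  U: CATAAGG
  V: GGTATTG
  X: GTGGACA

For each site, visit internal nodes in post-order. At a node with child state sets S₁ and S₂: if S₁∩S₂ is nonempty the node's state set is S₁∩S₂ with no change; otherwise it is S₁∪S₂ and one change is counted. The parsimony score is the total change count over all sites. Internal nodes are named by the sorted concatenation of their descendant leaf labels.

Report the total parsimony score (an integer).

[col 0] EU: children E:{G}, U:{C} ∪→ {C,G}; cost 1
[col 0] EUV: children EU:{C,G}, V:{G} ∩→ {G}; cost 0
[col 0] ELUV: children EUV:{G}, L:{A} ∪→ {A,G}; cost 1
[col 0] JX: children J:{C}, X:{G} ∪→ {C,G}; cost 1
[col 0] EJLUVX: children ELUV:{A,G}, JX:{C,G} ∩→ {G}; cost 0
[col 1] EU: children E:{T}, U:{A} ∪→ {A,T}; cost 1
[col 1] EUV: children EU:{A,T}, V:{G} ∪→ {A,G,T}; cost 1
[col 1] ELUV: children EUV:{A,G,T}, L:{A} ∩→ {A}; cost 0
[col 1] JX: children J:{C}, X:{T} ∪→ {C,T}; cost 1
[col 1] EJLUVX: children ELUV:{A}, JX:{C,T} ∪→ {A,C,T}; cost 1
[col 2] EU: children E:{G}, U:{T} ∪→ {G,T}; cost 1
[col 2] EUV: children EU:{G,T}, V:{T} ∩→ {T}; cost 0
[col 2] ELUV: children EUV:{T}, L:{C} ∪→ {C,T}; cost 1
[col 2] JX: children J:{G}, X:{G} ∩→ {G}; cost 0
[col 2] EJLUVX: children ELUV:{C,T}, JX:{G} ∪→ {C,G,T}; cost 1
[col 3] EU: children E:{A}, U:{A} ∩→ {A}; cost 0
[col 3] EUV: children EU:{A}, V:{A} ∩→ {A}; cost 0
[col 3] ELUV: children EUV:{A}, L:{A} ∩→ {A}; cost 0
[col 3] JX: children J:{C}, X:{G} ∪→ {C,G}; cost 1
[col 3] EJLUVX: children ELUV:{A}, JX:{C,G} ∪→ {A,C,G}; cost 1
[col 4] EU: children E:{A}, U:{A} ∩→ {A}; cost 0
[col 4] EUV: children EU:{A}, V:{T} ∪→ {A,T}; cost 1
[col 4] ELUV: children EUV:{A,T}, L:{A} ∩→ {A}; cost 0
[col 4] JX: children J:{G}, X:{A} ∪→ {A,G}; cost 1
[col 4] EJLUVX: children ELUV:{A}, JX:{A,G} ∩→ {A}; cost 0
[col 5] EU: children E:{T}, U:{G} ∪→ {G,T}; cost 1
[col 5] EUV: children EU:{G,T}, V:{T} ∩→ {T}; cost 0
[col 5] ELUV: children EUV:{T}, L:{T} ∩→ {T}; cost 0
[col 5] JX: children J:{G}, X:{C} ∪→ {C,G}; cost 1
[col 5] EJLUVX: children ELUV:{T}, JX:{C,G} ∪→ {C,G,T}; cost 1
[col 6] EU: children E:{C}, U:{G} ∪→ {C,G}; cost 1
[col 6] EUV: children EU:{C,G}, V:{G} ∩→ {G}; cost 0
[col 6] ELUV: children EUV:{G}, L:{C} ∪→ {C,G}; cost 1
[col 6] JX: children J:{C}, X:{A} ∪→ {A,C}; cost 1
[col 6] EJLUVX: children ELUV:{C,G}, JX:{A,C} ∩→ {C}; cost 0
per-site changes: [3, 4, 3, 2, 2, 3, 3]; total = 20

20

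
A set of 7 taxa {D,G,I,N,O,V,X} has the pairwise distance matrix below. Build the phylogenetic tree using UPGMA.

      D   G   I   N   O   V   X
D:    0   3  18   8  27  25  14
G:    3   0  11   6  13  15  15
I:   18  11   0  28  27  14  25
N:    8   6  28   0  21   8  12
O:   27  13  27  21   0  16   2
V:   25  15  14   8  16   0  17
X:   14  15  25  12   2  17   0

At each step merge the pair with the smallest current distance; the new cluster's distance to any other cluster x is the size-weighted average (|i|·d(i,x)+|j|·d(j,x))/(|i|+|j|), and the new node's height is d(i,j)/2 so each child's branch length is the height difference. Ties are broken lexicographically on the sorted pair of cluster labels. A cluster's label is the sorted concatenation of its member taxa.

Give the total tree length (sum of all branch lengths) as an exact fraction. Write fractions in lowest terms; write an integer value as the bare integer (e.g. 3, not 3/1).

iteration 1: select O,X (d=2); attach at lengths (1, 1); label the merged cluster OX
  updated: d(D,OX)=41/2, d(G,OX)=14, d(I,OX)=26, d(N,OX)=33/2, d(OX,V)=33/2
iteration 2: select D,G (d=3); attach at lengths (3/2, 3/2); label the merged cluster DG
  updated: d(DG,I)=29/2, d(DG,N)=7, d(DG,OX)=69/4, d(DG,V)=20
iteration 3: select DG,N (d=7); attach at lengths (2, 7/2); label the merged cluster DGN
  updated: d(DGN,I)=19, d(DGN,OX)=17, d(DGN,V)=16
iteration 4: select I,V (d=14); attach at lengths (7, 7); label the merged cluster IV
  updated: d(DGN,IV)=35/2, d(IV,OX)=85/4
iteration 5: select DGN,OX (d=17); attach at lengths (5, 15/2); label the merged cluster DGNOX
  updated: d(DGNOX,IV)=19
iteration 6: select DGNOX,IV (d=19); attach at lengths (1, 5/2); label the merged cluster DGINOVX
final tree: ((((D:3/2,G:3/2):2,N:7/2):5,(O:1,X:1):15/2):1,(I:7,V:7):5/2)
total length: 81/2

81/2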